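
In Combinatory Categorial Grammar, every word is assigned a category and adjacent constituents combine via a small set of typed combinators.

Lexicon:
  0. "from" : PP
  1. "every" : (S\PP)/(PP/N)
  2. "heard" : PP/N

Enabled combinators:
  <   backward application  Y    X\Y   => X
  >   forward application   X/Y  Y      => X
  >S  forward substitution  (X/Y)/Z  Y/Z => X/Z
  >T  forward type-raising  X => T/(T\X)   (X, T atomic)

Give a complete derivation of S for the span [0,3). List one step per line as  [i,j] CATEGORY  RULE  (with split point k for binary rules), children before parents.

[0,3] S   >
  [0,1] S/(S\PP)   >T
    [0,1] "from" : PP
  [1,3] S\PP   >
    [1,2] "every" : (S\PP)/(PP/N)
    [2,3] "heard" : PP/N

[0,1] PP  lex  "from"
[0,1] S/(S\PP)  >T
[1,2] (S\PP)/(PP/N)  lex  "every"
[2,3] PP/N  lex  "heard"
[1,3] S\PP  >  k=2
[0,3] S  >  k=1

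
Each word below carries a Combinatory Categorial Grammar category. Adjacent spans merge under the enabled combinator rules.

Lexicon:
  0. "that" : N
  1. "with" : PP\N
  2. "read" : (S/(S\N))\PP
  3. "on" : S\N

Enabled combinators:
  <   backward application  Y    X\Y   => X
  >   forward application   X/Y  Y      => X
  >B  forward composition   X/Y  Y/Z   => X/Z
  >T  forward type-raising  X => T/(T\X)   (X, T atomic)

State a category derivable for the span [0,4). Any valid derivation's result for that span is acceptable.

S

[0,4] S   >
  [0,3] S/(S\N)   <
    [0,2] PP   <
      [0,1] "that" : N
      [1,2] "with" : PP\N
    [2,3] "read" : (S/(S\N))\PP
  [3,4] "on" : S\N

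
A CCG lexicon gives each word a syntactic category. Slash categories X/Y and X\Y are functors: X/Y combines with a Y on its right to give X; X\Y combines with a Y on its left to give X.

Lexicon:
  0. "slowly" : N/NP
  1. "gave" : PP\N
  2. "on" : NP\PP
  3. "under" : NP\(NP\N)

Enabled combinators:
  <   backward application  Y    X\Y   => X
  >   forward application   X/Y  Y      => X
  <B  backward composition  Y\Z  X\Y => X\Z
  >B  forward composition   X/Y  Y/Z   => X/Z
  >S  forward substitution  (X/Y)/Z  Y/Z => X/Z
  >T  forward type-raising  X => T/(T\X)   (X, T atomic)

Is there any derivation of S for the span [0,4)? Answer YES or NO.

NO

N/NP PP\N NP\PP NP\(NP\N)
CKY chart[0,4] = {N, N/(NP\NP), N/(N\N), NP/(NP\N), PP/(PP\N), S/(S\N)}; S ∉ chart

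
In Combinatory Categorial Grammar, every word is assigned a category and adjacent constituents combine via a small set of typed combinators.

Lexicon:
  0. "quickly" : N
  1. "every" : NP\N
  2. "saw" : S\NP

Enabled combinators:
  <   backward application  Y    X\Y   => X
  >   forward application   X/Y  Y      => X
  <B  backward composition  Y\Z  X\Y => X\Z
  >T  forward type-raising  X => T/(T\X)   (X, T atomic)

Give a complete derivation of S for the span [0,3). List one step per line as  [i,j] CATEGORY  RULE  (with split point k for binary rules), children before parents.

[0,3] S   <
  [0,1] "quickly" : N
  [1,3] S\N   <B
    [1,2] "every" : NP\N
    [2,3] "saw" : S\NP

[0,1] N  lex  "quickly"
[1,2] NP\N  lex  "every"
[2,3] S\NP  lex  "saw"
[1,3] S\N  <B  k=2
[0,3] S  <  k=1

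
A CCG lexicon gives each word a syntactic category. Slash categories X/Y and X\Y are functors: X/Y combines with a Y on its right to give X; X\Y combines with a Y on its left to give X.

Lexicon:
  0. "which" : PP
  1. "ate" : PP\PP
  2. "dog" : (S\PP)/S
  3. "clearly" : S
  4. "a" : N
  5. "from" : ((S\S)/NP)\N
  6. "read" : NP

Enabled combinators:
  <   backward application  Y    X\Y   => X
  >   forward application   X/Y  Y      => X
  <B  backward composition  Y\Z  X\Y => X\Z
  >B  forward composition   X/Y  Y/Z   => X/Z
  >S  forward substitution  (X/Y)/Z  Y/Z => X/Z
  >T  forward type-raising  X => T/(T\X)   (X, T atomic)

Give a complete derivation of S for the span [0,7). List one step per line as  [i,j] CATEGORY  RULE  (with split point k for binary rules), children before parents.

[0,7] S   <
  [0,1] "which" : PP
  [1,7] S\PP   <B
    [1,2] "ate" : PP\PP
    [2,7] S\PP   <B
      [2,4] S\PP   >
        [2,3] "dog" : (S\PP)/S
        [3,4] "clearly" : S
      [4,7] S\S   >
        [4,6] (S\S)/NP   <
          [4,5] "a" : N
          [5,6] "from" : ((S\S)/NP)\N
        [6,7] "read" : NP

[0,1] PP  lex  "which"
[1,2] PP\PP  lex  "ate"
[2,3] (S\PP)/S  lex  "dog"
[3,4] S  lex  "clearly"
[2,4] S\PP  >  k=3
[4,5] N  lex  "a"
[5,6] ((S\S)/NP)\N  lex  "from"
[4,6] (S\S)/NP  <  k=5
[6,7] NP  lex  "read"
[4,7] S\S  >  k=6
[2,7] S\PP  <B  k=4
[1,7] S\PP  <B  k=2
[0,7] S  <  k=1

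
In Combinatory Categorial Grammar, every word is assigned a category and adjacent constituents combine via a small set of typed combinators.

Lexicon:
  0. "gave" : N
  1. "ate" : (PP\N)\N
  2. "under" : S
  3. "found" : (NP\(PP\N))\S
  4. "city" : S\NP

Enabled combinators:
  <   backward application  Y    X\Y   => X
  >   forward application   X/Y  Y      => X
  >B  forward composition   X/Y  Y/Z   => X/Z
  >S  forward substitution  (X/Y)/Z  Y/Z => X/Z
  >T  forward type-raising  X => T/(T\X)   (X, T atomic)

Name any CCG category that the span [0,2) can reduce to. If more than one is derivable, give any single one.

[0,5] S   <
  [0,4] NP   <
    [0,2] PP\N   <
      [0,1] "gave" : N
      [1,2] "ate" : (PP\N)\N
    [2,4] NP\(PP\N)   <
      [2,3] "under" : S
      [3,4] "found" : (NP\(PP\N))\S
  [4,5] "city" : S\NP

PP\N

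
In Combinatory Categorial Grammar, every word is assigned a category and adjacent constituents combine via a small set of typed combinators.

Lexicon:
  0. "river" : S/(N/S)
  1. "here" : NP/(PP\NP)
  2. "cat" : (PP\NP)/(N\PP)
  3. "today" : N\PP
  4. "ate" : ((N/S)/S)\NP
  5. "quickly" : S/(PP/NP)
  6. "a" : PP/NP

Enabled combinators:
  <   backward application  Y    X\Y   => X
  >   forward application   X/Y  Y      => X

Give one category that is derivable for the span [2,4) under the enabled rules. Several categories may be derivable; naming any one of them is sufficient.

[0,7] S   >
  [0,1] "river" : S/(N/S)
  [1,7] N/S   >
    [1,5] (N/S)/S   <
      [1,4] NP   >
        [1,2] "here" : NP/(PP\NP)
        [2,4] PP\NP   >
          [2,3] "cat" : (PP\NP)/(N\PP)
          [3,4] "today" : N\PP
      [4,5] "ate" : ((N/S)/S)\NP
    [5,7] S   >
      [5,6] "quickly" : S/(PP/NP)
      [6,7] "a" : PP/NP

PP\NP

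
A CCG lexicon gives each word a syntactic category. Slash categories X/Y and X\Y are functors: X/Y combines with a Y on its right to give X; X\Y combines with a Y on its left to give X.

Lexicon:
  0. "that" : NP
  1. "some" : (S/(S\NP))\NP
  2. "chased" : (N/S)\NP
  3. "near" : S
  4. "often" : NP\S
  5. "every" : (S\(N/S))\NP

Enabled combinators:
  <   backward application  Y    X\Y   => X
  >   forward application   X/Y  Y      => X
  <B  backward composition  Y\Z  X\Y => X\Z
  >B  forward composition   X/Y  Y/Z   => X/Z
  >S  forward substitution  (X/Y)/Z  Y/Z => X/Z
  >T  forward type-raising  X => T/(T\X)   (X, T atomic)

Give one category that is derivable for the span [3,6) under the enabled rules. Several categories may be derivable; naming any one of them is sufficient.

[0,6] S   >
  [0,2] S/(S\NP)   <
    [0,1] "that" : NP
    [1,2] "some" : (S/(S\NP))\NP
  [2,6] S\NP   <B
    [2,3] "chased" : (N/S)\NP
    [3,6] S\(N/S)   <
      [3,5] NP   >
        [3,4] NP/(NP\S)   >T
          [3,4] "near" : S
        [4,5] "often" : NP\S
      [5,6] "every" : (S\(N/S))\NP

S\(N/S)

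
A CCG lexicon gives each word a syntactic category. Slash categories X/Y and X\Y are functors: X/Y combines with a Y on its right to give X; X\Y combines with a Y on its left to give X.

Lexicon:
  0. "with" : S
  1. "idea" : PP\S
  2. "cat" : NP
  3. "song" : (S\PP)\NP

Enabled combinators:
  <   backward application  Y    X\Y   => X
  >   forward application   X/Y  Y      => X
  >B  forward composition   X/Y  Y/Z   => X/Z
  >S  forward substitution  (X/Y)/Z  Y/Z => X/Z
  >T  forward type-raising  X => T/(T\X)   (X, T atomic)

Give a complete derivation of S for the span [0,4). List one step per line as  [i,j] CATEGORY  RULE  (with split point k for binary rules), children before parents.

[0,4] S   <
  [0,2] PP   >
    [0,1] PP/(PP\S)   >T
      [0,1] "with" : S
    [1,2] "idea" : PP\S
  [2,4] S\PP   <
    [2,3] "cat" : NP
    [3,4] "song" : (S\PP)\NP

[0,1] S  lex  "with"
[0,1] PP/(PP\S)  >T
[1,2] PP\S  lex  "idea"
[0,2] PP  >  k=1
[2,3] NP  lex  "cat"
[3,4] (S\PP)\NP  lex  "song"
[2,4] S\PP  <  k=3
[0,4] S  <  k=2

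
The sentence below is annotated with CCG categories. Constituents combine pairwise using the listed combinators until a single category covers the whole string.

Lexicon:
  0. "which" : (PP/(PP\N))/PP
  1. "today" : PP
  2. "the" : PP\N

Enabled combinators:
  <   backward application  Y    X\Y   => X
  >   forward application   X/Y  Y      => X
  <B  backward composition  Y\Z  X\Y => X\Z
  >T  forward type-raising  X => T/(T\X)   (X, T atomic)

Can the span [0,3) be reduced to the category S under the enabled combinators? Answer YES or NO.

(PP/(PP\N))/PP PP PP\N
CKY chart[0,3] = {N/(N\PP), NP/(NP\PP), PP, PP/(PP\PP), S/(S\PP)}; S ∉ chart

NO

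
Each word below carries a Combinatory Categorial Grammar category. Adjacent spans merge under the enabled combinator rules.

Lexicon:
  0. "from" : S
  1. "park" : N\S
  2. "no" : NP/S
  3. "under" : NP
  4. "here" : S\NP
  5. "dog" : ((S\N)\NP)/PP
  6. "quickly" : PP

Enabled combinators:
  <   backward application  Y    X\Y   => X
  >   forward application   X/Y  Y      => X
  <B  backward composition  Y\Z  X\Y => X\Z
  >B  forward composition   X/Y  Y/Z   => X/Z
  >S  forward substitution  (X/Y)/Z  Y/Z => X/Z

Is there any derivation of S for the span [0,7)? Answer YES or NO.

[0,7] S   <
  [0,2] N   <
    [0,1] "from" : S
    [1,2] "park" : N\S
  [2,7] S\N   <
    [2,5] NP   >
      [2,3] "no" : NP/S
      [3,5] S   <
        [3,4] "under" : NP
        [4,5] "here" : S\NP
    [5,7] (S\N)\NP   >
      [5,6] "dog" : ((S\N)\NP)/PP
      [6,7] "quickly" : PP

YES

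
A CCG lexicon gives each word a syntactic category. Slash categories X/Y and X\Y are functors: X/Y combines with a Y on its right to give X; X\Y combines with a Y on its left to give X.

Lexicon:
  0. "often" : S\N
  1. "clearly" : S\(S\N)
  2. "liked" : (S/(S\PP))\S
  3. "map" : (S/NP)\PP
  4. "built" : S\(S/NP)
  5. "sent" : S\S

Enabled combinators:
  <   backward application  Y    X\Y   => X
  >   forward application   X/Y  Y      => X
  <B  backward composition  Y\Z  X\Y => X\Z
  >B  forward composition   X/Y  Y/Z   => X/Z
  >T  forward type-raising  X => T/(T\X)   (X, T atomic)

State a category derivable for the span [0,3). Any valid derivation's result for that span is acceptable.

S/(S\PP)

[0,6] S   >
  [0,3] S/(S\PP)   <
    [0,2] S   <
      [0,1] "often" : S\N
      [1,2] "clearly" : S\(S\N)
    [2,3] "liked" : (S/(S\PP))\S
  [3,6] S\PP   <B
    [3,5] S\PP   <B
      [3,4] "map" : (S/NP)\PP
      [4,5] "built" : S\(S/NP)
    [5,6] "sent" : S\S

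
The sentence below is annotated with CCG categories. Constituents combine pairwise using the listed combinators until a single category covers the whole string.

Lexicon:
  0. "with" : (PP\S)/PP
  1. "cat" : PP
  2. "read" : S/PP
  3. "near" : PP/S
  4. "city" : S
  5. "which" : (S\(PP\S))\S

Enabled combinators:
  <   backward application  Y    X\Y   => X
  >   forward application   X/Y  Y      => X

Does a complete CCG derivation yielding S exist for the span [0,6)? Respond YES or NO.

[0,6] S   <
  [0,2] PP\S   >
    [0,1] "with" : (PP\S)/PP
    [1,2] "cat" : PP
  [2,6] S\(PP\S)   <
    [2,5] S   >
      [2,3] "read" : S/PP
      [3,5] PP   >
        [3,4] "near" : PP/S
        [4,5] "city" : S
    [5,6] "which" : (S\(PP\S))\S

YES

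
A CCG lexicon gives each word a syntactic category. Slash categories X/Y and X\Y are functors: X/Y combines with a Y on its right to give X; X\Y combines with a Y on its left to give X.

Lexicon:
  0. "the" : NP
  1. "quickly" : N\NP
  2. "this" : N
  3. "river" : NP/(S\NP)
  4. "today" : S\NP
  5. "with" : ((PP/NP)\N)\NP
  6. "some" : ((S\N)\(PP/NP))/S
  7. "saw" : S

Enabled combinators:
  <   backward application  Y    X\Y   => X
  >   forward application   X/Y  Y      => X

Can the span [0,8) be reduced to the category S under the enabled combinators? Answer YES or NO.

YES

[0,8] S   <
  [0,2] N   <
    [0,1] "the" : NP
    [1,2] "quickly" : N\NP
  [2,8] S\N   <
    [2,6] PP/NP   <
      [2,3] "this" : N
      [3,6] (PP/NP)\N   <
        [3,5] NP   >
          [3,4] "river" : NP/(S\NP)
          [4,5] "today" : S\NP
        [5,6] "with" : ((PP/NP)\N)\NP
    [6,8] (S\N)\(PP/NP)   >
      [6,7] "some" : ((S\N)\(PP/NP))/S
      [7,8] "saw" : S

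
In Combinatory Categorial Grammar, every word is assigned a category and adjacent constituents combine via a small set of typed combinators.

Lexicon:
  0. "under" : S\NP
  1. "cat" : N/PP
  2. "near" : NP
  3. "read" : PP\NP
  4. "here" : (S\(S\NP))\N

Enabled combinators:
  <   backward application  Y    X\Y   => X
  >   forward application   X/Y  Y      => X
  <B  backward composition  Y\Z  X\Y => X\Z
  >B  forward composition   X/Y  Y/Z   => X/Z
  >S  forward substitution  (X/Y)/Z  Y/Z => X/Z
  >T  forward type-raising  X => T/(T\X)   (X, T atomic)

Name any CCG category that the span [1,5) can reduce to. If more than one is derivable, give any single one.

[0,5] S   <
  [0,1] "under" : S\NP
  [1,5] S\(S\NP)   <
    [1,4] N   >
      [1,2] "cat" : N/PP
      [2,4] PP   >
        [2,3] PP/(PP\NP)   >T
          [2,3] "near" : NP
        [3,4] "read" : PP\NP
    [4,5] "here" : (S\(S\NP))\N

S\(S\NP)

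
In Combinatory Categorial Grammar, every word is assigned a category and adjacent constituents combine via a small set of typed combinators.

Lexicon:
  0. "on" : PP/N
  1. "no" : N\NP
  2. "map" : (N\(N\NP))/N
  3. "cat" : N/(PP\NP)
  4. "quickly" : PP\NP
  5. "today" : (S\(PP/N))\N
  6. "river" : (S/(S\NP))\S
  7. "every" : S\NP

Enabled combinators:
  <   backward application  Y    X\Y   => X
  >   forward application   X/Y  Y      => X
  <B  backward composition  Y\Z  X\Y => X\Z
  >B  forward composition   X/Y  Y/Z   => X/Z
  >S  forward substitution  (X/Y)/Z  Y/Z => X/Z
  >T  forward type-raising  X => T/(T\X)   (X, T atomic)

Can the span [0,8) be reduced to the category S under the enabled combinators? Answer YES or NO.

YES

[0,8] S   >
  [0,7] S/(S\NP)   <
    [0,6] S   <
      [0,1] "on" : PP/N
      [1,6] S\(PP/N)   <
        [1,5] N   <
          [1,2] "no" : N\NP
          [2,5] N\(N\NP)   >
            [2,3] "map" : (N\(N\NP))/N
            [3,5] N   >
              [3,4] "cat" : N/(PP\NP)
              [4,5] "quickly" : PP\NP
        [5,6] "today" : (S\(PP/N))\N
    [6,7] "river" : (S/(S\NP))\S
  [7,8] "every" : S\NP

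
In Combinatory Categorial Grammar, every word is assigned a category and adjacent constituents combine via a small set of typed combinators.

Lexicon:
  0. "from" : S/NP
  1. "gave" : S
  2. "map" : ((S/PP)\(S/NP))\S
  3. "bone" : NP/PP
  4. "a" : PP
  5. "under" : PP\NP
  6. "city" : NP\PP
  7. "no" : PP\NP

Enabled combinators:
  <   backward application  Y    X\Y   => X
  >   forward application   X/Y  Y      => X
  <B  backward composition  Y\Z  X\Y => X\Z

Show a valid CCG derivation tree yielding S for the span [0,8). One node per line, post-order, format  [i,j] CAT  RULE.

[0,8] S   >
  [0,3] S/PP   <
    [0,1] "from" : S/NP
    [1,3] (S/PP)\(S/NP)   <
      [1,2] "gave" : S
      [2,3] "map" : ((S/PP)\(S/NP))\S
  [3,8] PP   <
    [3,7] NP   <
      [3,6] PP   <
        [3,5] NP   >
          [3,4] "bone" : NP/PP
          [4,5] "a" : PP
        [5,6] "under" : PP\NP
      [6,7] "city" : NP\PP
    [7,8] "no" : PP\NP

[0,1] S/NP  lex  "from"
[1,2] S  lex  "gave"
[2,3] ((S/PP)\(S/NP))\S  lex  "map"
[1,3] (S/PP)\(S/NP)  <  k=2
[0,3] S/PP  <  k=1
[3,4] NP/PP  lex  "bone"
[4,5] PP  lex  "a"
[3,5] NP  >  k=4
[5,6] PP\NP  lex  "under"
[3,6] PP  <  k=5
[6,7] NP\PP  lex  "city"
[3,7] NP  <  k=6
[7,8] PP\NP  lex  "no"
[3,8] PP  <  k=7
[0,8] S  >  k=3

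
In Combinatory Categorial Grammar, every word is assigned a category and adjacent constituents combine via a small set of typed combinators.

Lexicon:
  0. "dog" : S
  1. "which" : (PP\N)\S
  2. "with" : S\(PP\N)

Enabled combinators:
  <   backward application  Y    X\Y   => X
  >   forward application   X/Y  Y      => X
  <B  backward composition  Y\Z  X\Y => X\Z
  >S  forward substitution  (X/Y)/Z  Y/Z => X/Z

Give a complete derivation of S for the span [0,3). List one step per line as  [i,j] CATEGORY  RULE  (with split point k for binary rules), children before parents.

[0,3] S   <
  [0,2] PP\N   <
    [0,1] "dog" : S
    [1,2] "which" : (PP\N)\S
  [2,3] "with" : S\(PP\N)

[0,1] S  lex  "dog"
[1,2] (PP\N)\S  lex  "which"
[0,2] PP\N  <  k=1
[2,3] S\(PP\N)  lex  "with"
[0,3] S  <  k=2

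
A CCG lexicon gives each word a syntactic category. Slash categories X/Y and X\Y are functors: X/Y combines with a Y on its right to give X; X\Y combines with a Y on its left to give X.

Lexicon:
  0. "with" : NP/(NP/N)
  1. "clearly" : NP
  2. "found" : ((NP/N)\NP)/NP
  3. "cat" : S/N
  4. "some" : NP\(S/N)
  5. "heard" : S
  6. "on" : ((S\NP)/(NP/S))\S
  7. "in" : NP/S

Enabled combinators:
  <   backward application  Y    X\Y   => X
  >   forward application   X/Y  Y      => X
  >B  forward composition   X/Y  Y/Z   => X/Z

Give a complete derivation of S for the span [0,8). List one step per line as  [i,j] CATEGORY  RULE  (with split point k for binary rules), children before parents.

[0,8] S   <
  [0,5] NP   >
    [0,1] "with" : NP/(NP/N)
    [1,5] NP/N   <
      [1,2] "clearly" : NP
      [2,5] (NP/N)\NP   >
        [2,3] "found" : ((NP/N)\NP)/NP
        [3,5] NP   <
          [3,4] "cat" : S/N
          [4,5] "some" : NP\(S/N)
  [5,8] S\NP   >
    [5,7] (S\NP)/(NP/S)   <
      [5,6] "heard" : S
      [6,7] "on" : ((S\NP)/(NP/S))\S
    [7,8] "in" : NP/S

[0,1] NP/(NP/N)  lex  "with"
[1,2] NP  lex  "clearly"
[2,3] ((NP/N)\NP)/NP  lex  "found"
[3,4] S/N  lex  "cat"
[4,5] NP\(S/N)  lex  "some"
[3,5] NP  <  k=4
[2,5] (NP/N)\NP  >  k=3
[1,5] NP/N  <  k=2
[0,5] NP  >  k=1
[5,6] S  lex  "heard"
[6,7] ((S\NP)/(NP/S))\S  lex  "on"
[5,7] (S\NP)/(NP/S)  <  k=6
[7,8] NP/S  lex  "in"
[5,8] S\NP  >  k=7
[0,8] S  <  k=5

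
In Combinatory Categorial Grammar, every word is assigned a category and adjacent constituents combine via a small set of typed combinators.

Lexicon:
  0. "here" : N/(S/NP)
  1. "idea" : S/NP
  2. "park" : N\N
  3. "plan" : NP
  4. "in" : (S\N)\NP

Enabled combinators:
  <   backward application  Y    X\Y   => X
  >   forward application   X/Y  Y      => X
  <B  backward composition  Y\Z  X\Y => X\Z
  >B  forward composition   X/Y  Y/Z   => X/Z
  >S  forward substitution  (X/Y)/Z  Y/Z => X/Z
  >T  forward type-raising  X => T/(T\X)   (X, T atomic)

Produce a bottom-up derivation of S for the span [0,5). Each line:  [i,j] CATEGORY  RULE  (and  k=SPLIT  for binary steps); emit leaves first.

[0,5] S   <
  [0,2] N   >
    [0,1] "here" : N/(S/NP)
    [1,2] "idea" : S/NP
  [2,5] S\N   <B
    [2,3] "park" : N\N
    [3,5] S\N   <
      [3,4] "plan" : NP
      [4,5] "in" : (S\N)\NP

[0,1] N/(S/NP)  lex  "here"
[1,2] S/NP  lex  "idea"
[0,2] N  >  k=1
[2,3] N\N  lex  "park"
[3,4] NP  lex  "plan"
[4,5] (S\N)\NP  lex  "in"
[3,5] S\N  <  k=4
[2,5] S\N  <B  k=3
[0,5] S  <  k=2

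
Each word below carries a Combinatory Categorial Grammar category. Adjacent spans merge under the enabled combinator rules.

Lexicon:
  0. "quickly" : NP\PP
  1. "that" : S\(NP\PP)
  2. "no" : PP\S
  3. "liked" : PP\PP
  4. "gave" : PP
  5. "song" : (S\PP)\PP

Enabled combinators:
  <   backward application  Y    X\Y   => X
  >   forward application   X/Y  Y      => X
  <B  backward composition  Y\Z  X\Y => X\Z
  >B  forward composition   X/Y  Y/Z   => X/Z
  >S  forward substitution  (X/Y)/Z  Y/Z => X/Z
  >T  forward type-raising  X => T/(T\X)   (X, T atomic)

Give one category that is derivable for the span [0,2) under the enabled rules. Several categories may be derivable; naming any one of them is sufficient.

S

[0,6] S   <
  [0,4] PP   <
    [0,2] S   <
      [0,1] "quickly" : NP\PP
      [1,2] "that" : S\(NP\PP)
    [2,4] PP\S   <B
      [2,3] "no" : PP\S
      [3,4] "liked" : PP\PP
  [4,6] S\PP   <
    [4,5] "gave" : PP
    [5,6] "song" : (S\PP)\PP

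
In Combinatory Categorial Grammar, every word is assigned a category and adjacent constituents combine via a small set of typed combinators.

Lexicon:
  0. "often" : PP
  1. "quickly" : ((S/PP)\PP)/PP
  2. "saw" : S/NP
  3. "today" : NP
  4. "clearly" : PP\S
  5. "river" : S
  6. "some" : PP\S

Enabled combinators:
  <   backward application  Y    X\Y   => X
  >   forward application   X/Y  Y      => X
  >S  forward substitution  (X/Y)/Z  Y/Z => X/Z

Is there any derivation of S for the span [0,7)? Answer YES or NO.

[0,7] S   >
  [0,5] S/PP   <
    [0,1] "often" : PP
    [1,5] (S/PP)\PP   >
      [1,2] "quickly" : ((S/PP)\PP)/PP
      [2,5] PP   <
        [2,4] S   >
          [2,3] "saw" : S/NP
          [3,4] "today" : NP
        [4,5] "clearly" : PP\S
  [5,7] PP   <
    [5,6] "river" : S
    [6,7] "some" : PP\S

YES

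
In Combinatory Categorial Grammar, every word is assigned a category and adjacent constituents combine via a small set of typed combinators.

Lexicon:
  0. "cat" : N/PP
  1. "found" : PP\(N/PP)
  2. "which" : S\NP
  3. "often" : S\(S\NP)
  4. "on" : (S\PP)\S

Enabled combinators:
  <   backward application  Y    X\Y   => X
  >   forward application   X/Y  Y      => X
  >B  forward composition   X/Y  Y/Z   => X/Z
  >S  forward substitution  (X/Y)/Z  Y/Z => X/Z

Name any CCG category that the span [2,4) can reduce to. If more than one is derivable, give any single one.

[0,5] S   <
  [0,2] PP   <
    [0,1] "cat" : N/PP
    [1,2] "found" : PP\(N/PP)
  [2,5] S\PP   <
    [2,4] S   <
      [2,3] "which" : S\NP
      [3,4] "often" : S\(S\NP)
    [4,5] "on" : (S\PP)\S

S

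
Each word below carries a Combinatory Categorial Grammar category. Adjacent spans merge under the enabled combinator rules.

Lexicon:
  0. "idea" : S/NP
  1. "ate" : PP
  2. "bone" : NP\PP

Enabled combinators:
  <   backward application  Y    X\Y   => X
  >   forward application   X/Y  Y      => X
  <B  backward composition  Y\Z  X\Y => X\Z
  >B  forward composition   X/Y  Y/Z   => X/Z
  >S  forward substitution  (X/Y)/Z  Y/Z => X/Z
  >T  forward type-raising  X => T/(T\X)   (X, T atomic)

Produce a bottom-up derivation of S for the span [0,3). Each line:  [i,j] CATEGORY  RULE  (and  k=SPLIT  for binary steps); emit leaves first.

[0,3] S   >
  [0,1] "idea" : S/NP
  [1,3] NP   >
    [1,2] NP/(NP\PP)   >T
      [1,2] "ate" : PP
    [2,3] "bone" : NP\PP

[0,1] S/NP  lex  "idea"
[1,2] PP  lex  "ate"
[1,2] NP/(NP\PP)  >T
[2,3] NP\PP  lex  "bone"
[1,3] NP  >  k=2
[0,3] S  >  k=1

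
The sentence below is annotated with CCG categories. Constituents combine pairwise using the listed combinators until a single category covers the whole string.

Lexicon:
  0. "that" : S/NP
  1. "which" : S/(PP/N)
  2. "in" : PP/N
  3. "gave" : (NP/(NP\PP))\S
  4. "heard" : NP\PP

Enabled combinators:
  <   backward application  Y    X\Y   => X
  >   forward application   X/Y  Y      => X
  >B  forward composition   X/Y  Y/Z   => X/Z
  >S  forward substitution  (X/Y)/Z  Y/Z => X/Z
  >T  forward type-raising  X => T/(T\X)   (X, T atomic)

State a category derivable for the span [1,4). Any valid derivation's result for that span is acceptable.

[0,5] S   >
  [0,1] "that" : S/NP
  [1,5] NP   >
    [1,4] NP/(NP\PP)   <
      [1,3] S   >
        [1,2] "which" : S/(PP/N)
        [2,3] "in" : PP/N
      [3,4] "gave" : (NP/(NP\PP))\S
    [4,5] "heard" : NP\PP

NP/(NP\PP)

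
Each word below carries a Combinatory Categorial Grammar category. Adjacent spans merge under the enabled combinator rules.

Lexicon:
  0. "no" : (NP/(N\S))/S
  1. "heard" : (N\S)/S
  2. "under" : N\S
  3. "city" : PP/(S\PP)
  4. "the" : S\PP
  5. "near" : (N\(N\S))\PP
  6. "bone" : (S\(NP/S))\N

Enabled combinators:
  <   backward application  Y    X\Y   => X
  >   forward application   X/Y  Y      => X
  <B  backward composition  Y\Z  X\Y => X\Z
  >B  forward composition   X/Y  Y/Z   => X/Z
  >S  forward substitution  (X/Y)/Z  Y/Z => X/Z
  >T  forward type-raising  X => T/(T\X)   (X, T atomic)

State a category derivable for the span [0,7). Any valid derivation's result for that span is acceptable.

[0,7] S   <
  [0,2] NP/S   >S
    [0,1] "no" : (NP/(N\S))/S
    [1,2] "heard" : (N\S)/S
  [2,7] S\(NP/S)   <
    [2,6] N   <
      [2,3] "under" : N\S
      [3,6] N\(N\S)   <
        [3,5] PP   >
          [3,4] "city" : PP/(S\PP)
          [4,5] "the" : S\PP
        [5,6] "near" : (N\(N\S))\PP
    [6,7] "bone" : (S\(NP/S))\N

S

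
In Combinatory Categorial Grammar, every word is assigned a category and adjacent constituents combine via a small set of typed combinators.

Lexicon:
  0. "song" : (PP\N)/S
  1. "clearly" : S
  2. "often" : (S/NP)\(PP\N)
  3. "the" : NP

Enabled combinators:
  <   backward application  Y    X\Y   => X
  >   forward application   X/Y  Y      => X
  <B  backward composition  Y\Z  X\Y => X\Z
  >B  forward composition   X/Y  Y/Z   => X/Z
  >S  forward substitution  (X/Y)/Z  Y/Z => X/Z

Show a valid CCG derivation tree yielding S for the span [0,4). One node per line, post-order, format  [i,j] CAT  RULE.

[0,4] S   >
  [0,3] S/NP   <
    [0,2] PP\N   >
      [0,1] "song" : (PP\N)/S
      [1,2] "clearly" : S
    [2,3] "often" : (S/NP)\(PP\N)
  [3,4] "the" : NP

[0,1] (PP\N)/S  lex  "song"
[1,2] S  lex  "clearly"
[0,2] PP\N  >  k=1
[2,3] (S/NP)\(PP\N)  lex  "often"
[0,3] S/NP  <  k=2
[3,4] NP  lex  "the"
[0,4] S  >  k=3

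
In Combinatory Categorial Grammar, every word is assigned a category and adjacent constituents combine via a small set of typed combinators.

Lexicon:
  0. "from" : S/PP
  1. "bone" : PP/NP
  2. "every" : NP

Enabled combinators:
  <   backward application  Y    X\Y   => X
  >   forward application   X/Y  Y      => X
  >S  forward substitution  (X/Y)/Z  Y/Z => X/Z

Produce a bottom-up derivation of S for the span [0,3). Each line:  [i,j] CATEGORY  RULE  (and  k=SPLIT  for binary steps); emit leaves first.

[0,3] S   >
  [0,1] "from" : S/PP
  [1,3] PP   >
    [1,2] "bone" : PP/NP
    [2,3] "every" : NP

[0,1] S/PP  lex  "from"
[1,2] PP/NP  lex  "bone"
[2,3] NP  lex  "every"
[1,3] PP  >  k=2
[0,3] S  >  k=1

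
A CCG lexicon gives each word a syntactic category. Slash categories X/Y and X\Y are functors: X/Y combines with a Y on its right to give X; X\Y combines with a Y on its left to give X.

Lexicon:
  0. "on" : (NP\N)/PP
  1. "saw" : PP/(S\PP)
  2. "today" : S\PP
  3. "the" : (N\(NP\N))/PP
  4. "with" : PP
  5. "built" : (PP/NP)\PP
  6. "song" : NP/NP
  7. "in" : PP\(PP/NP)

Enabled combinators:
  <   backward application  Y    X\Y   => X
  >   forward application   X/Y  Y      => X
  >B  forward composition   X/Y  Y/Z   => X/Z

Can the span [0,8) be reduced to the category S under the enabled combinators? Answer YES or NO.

(NP\N)/PP PP/(S\PP) S\PP (N\(NP\N))/PP PP (PP/NP)\PP NP/NP PP\(PP/NP)
CKY chart[0,8] = {N}; S ∉ chart

NO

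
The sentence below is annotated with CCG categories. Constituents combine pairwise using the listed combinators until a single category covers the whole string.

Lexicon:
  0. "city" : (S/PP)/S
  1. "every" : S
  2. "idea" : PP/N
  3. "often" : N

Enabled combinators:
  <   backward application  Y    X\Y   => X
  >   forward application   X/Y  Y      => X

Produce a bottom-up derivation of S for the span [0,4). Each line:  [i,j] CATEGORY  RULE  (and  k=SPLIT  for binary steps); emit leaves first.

[0,4] S   >
  [0,2] S/PP   >
    [0,1] "city" : (S/PP)/S
    [1,2] "every" : S
  [2,4] PP   >
    [2,3] "idea" : PP/N
    [3,4] "often" : N

[0,1] (S/PP)/S  lex  "city"
[1,2] S  lex  "every"
[0,2] S/PP  >  k=1
[2,3] PP/N  lex  "idea"
[3,4] N  lex  "often"
[2,4] PP  >  k=3
[0,4] S  >  k=2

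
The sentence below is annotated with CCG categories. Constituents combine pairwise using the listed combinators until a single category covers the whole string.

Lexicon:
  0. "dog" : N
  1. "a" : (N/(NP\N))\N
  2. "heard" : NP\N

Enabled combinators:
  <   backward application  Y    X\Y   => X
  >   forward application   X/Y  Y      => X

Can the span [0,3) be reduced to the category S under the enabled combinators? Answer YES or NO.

NO

N (N/(NP\N))\N NP\N
CKY chart[0,3] = {N}; S ∉ chart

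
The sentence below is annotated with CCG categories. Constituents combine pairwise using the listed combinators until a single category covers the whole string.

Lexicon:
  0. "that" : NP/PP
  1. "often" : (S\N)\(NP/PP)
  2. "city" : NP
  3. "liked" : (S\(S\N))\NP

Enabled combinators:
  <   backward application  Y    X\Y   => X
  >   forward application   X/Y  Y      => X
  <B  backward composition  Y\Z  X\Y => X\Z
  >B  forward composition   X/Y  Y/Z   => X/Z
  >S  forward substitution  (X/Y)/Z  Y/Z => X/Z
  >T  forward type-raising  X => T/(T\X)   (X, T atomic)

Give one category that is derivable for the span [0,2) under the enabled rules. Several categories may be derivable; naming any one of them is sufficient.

[0,4] S   <
  [0,2] S\N   <
    [0,1] "that" : NP/PP
    [1,2] "often" : (S\N)\(NP/PP)
  [2,4] S\(S\N)   <
    [2,3] "city" : NP
    [3,4] "liked" : (S\(S\N))\NP

S\N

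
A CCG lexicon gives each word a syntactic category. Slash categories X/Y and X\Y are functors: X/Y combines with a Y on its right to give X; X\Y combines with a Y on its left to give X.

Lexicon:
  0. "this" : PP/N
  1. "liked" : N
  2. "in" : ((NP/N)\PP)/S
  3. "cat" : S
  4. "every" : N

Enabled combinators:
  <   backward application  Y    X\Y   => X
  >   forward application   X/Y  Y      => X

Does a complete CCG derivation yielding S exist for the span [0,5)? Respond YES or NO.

NO

PP/N N ((NP/N)\PP)/S S N
CKY chart[0,5] = {NP}; S ∉ chart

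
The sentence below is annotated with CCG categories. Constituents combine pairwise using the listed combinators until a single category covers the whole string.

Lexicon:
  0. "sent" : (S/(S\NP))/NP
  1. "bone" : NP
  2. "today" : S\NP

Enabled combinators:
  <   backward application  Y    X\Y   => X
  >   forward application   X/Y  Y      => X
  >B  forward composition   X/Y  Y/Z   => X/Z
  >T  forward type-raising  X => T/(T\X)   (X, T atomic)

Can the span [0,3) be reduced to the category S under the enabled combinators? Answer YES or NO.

[0,3] S   >
  [0,2] S/(S\NP)   >
    [0,1] "sent" : (S/(S\NP))/NP
    [1,2] "bone" : NP
  [2,3] "today" : S\NP

YES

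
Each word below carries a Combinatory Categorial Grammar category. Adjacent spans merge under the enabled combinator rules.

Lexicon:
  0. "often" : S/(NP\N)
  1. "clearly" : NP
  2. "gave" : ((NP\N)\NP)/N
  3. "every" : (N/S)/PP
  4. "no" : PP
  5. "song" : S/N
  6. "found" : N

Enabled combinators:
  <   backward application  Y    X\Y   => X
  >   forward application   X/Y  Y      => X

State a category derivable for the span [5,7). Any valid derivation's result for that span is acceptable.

S

[0,7] S   >
  [0,1] "often" : S/(NP\N)
  [1,7] NP\N   <
    [1,2] "clearly" : NP
    [2,7] (NP\N)\NP   >
      [2,3] "gave" : ((NP\N)\NP)/N
      [3,7] N   >
        [3,5] N/S   >
          [3,4] "every" : (N/S)/PP
          [4,5] "no" : PP
        [5,7] S   >
          [5,6] "song" : S/N
          [6,7] "found" : N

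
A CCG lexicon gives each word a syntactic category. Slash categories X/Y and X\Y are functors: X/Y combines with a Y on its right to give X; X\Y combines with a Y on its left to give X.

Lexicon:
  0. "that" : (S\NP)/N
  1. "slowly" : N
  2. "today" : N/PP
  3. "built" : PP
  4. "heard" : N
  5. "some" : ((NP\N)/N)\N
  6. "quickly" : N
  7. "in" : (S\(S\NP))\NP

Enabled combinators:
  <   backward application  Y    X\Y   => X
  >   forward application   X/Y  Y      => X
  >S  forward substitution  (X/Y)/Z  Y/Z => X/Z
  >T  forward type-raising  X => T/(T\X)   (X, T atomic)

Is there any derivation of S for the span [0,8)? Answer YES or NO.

YES

[0,8] S   <
  [0,2] S\NP   >
    [0,1] "that" : (S\NP)/N
    [1,2] "slowly" : N
  [2,8] S\(S\NP)   <
    [2,7] NP   <
      [2,4] N   >
        [2,3] "today" : N/PP
        [3,4] "built" : PP
      [4,7] NP\N   >
        [4,6] (NP\N)/N   <
          [4,5] "heard" : N
          [5,6] "some" : ((NP\N)/N)\N
        [6,7] "quickly" : N
    [7,8] "in" : (S\(S\NP))\NP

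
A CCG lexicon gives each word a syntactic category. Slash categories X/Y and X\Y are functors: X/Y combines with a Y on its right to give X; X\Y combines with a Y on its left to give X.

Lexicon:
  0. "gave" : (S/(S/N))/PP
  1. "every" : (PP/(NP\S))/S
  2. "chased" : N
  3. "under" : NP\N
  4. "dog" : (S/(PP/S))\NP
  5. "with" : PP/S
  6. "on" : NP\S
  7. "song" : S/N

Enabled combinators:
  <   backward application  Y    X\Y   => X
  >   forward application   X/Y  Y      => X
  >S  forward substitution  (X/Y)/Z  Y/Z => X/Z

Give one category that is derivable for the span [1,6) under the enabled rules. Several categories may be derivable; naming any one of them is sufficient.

PP/(NP\S)

[0,8] S   >
  [0,7] S/(S/N)   >
    [0,1] "gave" : (S/(S/N))/PP
    [1,7] PP   >
      [1,6] PP/(NP\S)   >
        [1,2] "every" : (PP/(NP\S))/S
        [2,6] S   >
          [2,5] S/(PP/S)   <
            [2,4] NP   <
              [2,3] "chased" : N
              [3,4] "under" : NP\N
            [4,5] "dog" : (S/(PP/S))\NP
          [5,6] "with" : PP/S
      [6,7] "on" : NP\S
  [7,8] "song" : S/N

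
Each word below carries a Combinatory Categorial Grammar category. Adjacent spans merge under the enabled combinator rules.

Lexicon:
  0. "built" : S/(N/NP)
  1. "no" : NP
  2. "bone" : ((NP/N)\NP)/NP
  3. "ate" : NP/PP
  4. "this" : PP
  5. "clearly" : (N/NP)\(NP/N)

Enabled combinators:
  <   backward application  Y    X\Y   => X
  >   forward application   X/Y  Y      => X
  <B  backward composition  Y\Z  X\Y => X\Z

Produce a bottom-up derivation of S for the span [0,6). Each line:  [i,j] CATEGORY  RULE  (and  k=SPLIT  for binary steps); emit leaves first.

[0,6] S   >
  [0,1] "built" : S/(N/NP)
  [1,6] N/NP   <
    [1,5] NP/N   <
      [1,2] "no" : NP
      [2,5] (NP/N)\NP   >
        [2,3] "bone" : ((NP/N)\NP)/NP
        [3,5] NP   >
          [3,4] "ate" : NP/PP
          [4,5] "this" : PP
    [5,6] "clearly" : (N/NP)\(NP/N)

[0,1] S/(N/NP)  lex  "built"
[1,2] NP  lex  "no"
[2,3] ((NP/N)\NP)/NP  lex  "bone"
[3,4] NP/PP  lex  "ate"
[4,5] PP  lex  "this"
[3,5] NP  >  k=4
[2,5] (NP/N)\NP  >  k=3
[1,5] NP/N  <  k=2
[5,6] (N/NP)\(NP/N)  lex  "clearly"
[1,6] N/NP  <  k=5
[0,6] S  >  k=1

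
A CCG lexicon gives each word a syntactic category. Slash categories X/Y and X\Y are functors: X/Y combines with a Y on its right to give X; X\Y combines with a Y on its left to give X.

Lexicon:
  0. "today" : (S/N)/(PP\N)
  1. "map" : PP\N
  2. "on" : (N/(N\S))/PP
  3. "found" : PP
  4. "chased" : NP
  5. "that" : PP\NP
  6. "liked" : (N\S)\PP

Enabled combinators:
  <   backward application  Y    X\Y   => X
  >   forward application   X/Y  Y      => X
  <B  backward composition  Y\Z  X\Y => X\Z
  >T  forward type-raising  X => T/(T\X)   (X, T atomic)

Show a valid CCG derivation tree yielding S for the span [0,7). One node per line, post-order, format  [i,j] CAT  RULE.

[0,1] (S/N)/(PP\N)  lex  "today"
[1,2] PP\N  lex  "map"
[0,2] S/N  >  k=1
[2,3] (N/(N\S))/PP  lex  "on"
[3,4] PP  lex  "found"
[2,4] N/(N\S)  >  k=3
[4,5] NP  lex  "chased"
[5,6] PP\NP  lex  "that"
[4,6] PP  <  k=5
[6,7] (N\S)\PP  lex  "liked"
[4,7] N\S  <  k=6
[2,7] N  >  k=4
[0,7] S  >  k=2

[0,7] S   >
  [0,2] S/N   >
    [0,1] "today" : (S/N)/(PP\N)
    [1,2] "map" : PP\N
  [2,7] N   >
    [2,4] N/(N\S)   >
      [2,3] "on" : (N/(N\S))/PP
      [3,4] "found" : PP
    [4,7] N\S   <
      [4,6] PP   <
        [4,5] "chased" : NP
        [5,6] "that" : PP\NP
      [6,7] "liked" : (N\S)\PP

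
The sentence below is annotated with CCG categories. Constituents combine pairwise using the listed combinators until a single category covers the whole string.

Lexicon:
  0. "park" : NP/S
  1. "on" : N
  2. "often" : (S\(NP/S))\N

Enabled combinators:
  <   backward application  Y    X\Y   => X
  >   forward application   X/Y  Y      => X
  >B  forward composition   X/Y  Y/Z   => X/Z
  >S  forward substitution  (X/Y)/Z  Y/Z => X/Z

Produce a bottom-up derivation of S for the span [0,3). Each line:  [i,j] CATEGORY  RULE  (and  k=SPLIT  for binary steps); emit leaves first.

[0,3] S   <
  [0,1] "park" : NP/S
  [1,3] S\(NP/S)   <
    [1,2] "on" : N
    [2,3] "often" : (S\(NP/S))\N

[0,1] NP/S  lex  "park"
[1,2] N  lex  "on"
[2,3] (S\(NP/S))\N  lex  "often"
[1,3] S\(NP/S)  <  k=2
[0,3] S  <  k=1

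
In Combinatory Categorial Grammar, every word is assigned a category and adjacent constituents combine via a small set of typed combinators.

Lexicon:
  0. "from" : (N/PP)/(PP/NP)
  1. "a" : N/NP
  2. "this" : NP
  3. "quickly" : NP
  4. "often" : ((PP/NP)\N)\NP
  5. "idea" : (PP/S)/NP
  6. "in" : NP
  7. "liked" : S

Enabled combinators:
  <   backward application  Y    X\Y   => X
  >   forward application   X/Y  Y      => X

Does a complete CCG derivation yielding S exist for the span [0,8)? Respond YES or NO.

NO

(N/PP)/(PP/NP) N/NP NP NP ((PP/NP)\N)\NP (PP/S)/NP NP S
CKY chart[0,8] = {N}; S ∉ chart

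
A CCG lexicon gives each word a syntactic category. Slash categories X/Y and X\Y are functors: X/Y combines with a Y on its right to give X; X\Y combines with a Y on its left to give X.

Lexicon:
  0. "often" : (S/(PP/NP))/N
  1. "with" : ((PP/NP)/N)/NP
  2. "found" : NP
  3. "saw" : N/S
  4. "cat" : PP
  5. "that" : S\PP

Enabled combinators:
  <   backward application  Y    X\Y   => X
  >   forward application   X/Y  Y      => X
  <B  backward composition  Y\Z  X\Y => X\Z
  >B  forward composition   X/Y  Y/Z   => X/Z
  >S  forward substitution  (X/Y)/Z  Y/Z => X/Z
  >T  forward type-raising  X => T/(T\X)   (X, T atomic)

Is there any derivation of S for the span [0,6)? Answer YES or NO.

YES

[0,6] S   >
  [0,3] S/N   >S
    [0,1] "often" : (S/(PP/NP))/N
    [1,3] (PP/NP)/N   >
      [1,2] "with" : ((PP/NP)/N)/NP
      [2,3] "found" : NP
  [3,6] N   >
    [3,4] "saw" : N/S
    [4,6] S   <
      [4,5] "cat" : PP
      [5,6] "that" : S\PP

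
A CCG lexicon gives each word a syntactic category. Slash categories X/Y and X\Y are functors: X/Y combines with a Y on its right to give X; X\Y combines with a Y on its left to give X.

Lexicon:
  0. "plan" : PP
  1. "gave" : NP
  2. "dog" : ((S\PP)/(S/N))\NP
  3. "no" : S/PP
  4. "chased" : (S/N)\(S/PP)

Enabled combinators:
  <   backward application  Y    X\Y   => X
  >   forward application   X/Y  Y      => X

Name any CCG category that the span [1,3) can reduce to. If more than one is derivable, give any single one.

(S\PP)/(S/N)

[0,5] S   <
  [0,1] "plan" : PP
  [1,5] S\PP   >
    [1,3] (S\PP)/(S/N)   <
      [1,2] "gave" : NP
      [2,3] "dog" : ((S\PP)/(S/N))\NP
    [3,5] S/N   <
      [3,4] "no" : S/PP
      [4,5] "chased" : (S/N)\(S/PP)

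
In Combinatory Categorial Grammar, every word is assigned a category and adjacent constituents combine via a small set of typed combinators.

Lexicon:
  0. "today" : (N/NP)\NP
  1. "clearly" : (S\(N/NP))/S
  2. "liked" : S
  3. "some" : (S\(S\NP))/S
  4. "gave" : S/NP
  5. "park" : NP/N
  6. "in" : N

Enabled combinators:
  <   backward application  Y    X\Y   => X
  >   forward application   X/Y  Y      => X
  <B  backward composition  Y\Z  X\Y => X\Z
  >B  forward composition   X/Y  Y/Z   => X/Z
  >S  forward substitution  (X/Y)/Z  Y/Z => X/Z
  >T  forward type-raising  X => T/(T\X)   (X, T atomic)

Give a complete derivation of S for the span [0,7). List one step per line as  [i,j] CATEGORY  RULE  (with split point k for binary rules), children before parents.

[0,1] (N/NP)\NP  lex  "today"
[1,2] (S\(N/NP))/S  lex  "clearly"
[2,3] S  lex  "liked"
[1,3] S\(N/NP)  >  k=2
[0,3] S\NP  <B  k=1
[3,4] (S\(S\NP))/S  lex  "some"
[4,5] S/NP  lex  "gave"
[5,6] NP/N  lex  "park"
[4,6] S/N  >B  k=5
[6,7] N  lex  "in"
[4,7] S  >  k=6
[3,7] S\(S\NP)  >  k=4
[0,7] S  <  k=3

[0,7] S   <
  [0,3] S\NP   <B
    [0,1] "today" : (N/NP)\NP
    [1,3] S\(N/NP)   >
      [1,2] "clearly" : (S\(N/NP))/S
      [2,3] "liked" : S
  [3,7] S\(S\NP)   >
    [3,4] "some" : (S\(S\NP))/S
    [4,7] S   >
      [4,6] S/N   >B
        [4,5] "gave" : S/NP
        [5,6] "park" : NP/N
      [6,7] "in" : N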